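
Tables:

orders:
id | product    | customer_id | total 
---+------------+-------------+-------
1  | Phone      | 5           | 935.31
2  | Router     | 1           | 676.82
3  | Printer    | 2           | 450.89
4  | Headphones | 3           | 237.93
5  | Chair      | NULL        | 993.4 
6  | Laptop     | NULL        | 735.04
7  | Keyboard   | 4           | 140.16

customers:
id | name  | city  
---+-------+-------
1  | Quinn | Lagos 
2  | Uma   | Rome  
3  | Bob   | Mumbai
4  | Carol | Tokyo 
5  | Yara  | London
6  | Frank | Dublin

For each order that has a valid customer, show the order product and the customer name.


INNER JOIN keeps only orders rows whose customer_id matches an id in customers. Walk through each order:
  - order 1 (Phone): customer_id=5 -> matches Yara
  - order 2 (Router): customer_id=1 -> matches Quinn
  - order 3 (Printer): customer_id=2 -> matches Uma
  - order 4 (Headphones): customer_id=3 -> matches Bob
  - order 5 (Chair): customer_id=NULL, no match -> dropped
  - order 6 (Laptop): customer_id=NULL, no match -> dropped
  - order 7 (Keyboard): customer_id=4 -> matches Carol
So 2 of 7 rows are dropped.

SQL:
SELECT a.product, b.name AS customer
FROM orders a
INNER JOIN customers b ON a.customer_id = b.id

Result:
product    | customer
-----------+---------
Phone      | Yara    
Router     | Quinn   
Printer    | Uma     
Headphones | Bob     
Keyboard   | Carol   


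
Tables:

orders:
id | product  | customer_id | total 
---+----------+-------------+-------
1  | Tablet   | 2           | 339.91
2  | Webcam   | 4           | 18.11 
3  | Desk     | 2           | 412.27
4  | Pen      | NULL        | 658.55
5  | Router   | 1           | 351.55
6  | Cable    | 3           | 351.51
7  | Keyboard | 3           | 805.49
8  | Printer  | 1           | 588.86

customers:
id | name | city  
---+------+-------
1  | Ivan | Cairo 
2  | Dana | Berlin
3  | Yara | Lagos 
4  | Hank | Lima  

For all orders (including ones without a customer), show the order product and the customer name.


LEFT JOIN keeps every row from orders (the left table); where customer_id has no match in customers, the customer columns become NULL. Walk through each order:
  - order 1 (Tablet): customer_id=2 -> matches Dana
  - order 2 (Webcam): customer_id=4 -> matches Hank
  - order 3 (Desk): customer_id=2 -> matches Dana
  - order 4 (Pen): customer_id=NULL, no match -> kept with NULL
  - order 5 (Router): customer_id=1 -> matches Ivan
  - order 6 (Cable): customer_id=3 -> matches Yara
  - order 7 (Keyboard): customer_id=3 -> matches Yara
  - order 8 (Printer): customer_id=1 -> matches Ivan
All 8 rows appear; 1 has NULL customer.

SQL:
SELECT a.product, b.name AS customer
FROM orders a
LEFT JOIN customers b ON a.customer_id = b.id

Result:
product  | customer
---------+---------
Tablet   | Dana    
Webcam   | Hank    
Desk     | Dana    
Pen      | NULL    
Router   | Ivan    
Cable    | Yara    
Keyboard | Yara    
Printer  | Ivan    


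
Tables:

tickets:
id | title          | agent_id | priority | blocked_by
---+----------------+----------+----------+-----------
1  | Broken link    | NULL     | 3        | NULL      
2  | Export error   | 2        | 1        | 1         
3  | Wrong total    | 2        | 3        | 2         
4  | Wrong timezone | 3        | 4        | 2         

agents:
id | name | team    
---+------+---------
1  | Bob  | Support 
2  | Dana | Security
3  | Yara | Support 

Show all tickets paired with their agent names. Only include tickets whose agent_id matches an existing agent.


INNER JOIN keeps only tickets rows whose agent_id matches an id in agents. Walk through each ticket:
  - ticket 1 (Broken link): agent_id=NULL, no match -> dropped
  - ticket 2 (Export error): agent_id=2 -> matches Dana
  - ticket 3 (Wrong total): agent_id=2 -> matches Dana
  - ticket 4 (Wrong timezone): agent_id=3 -> matches Yara
So 1 of 4 rows is dropped.

SQL:
SELECT a.title, b.name AS agent
FROM tickets a
INNER JOIN agents b ON a.agent_id = b.id

Result:
title          | agent
---------------+------
Export error   | Dana 
Wrong total    | Dana 
Wrong timezone | Yara 


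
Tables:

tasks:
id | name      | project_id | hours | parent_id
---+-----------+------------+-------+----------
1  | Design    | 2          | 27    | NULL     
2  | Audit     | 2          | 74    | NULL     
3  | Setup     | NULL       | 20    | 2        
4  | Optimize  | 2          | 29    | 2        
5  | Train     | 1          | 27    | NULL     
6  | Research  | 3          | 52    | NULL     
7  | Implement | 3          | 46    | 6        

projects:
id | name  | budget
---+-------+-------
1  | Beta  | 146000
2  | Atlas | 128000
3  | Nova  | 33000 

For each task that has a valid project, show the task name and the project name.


INNER JOIN keeps only tasks rows whose project_id matches an id in projects. Walk through each task:
  - task 1 (Design): project_id=2 -> matches Atlas
  - task 2 (Audit): project_id=2 -> matches Atlas
  - task 3 (Setup): project_id=NULL, no match -> dropped
  - task 4 (Optimize): project_id=2 -> matches Atlas
  - task 5 (Train): project_id=1 -> matches Beta
  - task 6 (Research): project_id=3 -> matches Nova
  - task 7 (Implement): project_id=3 -> matches Nova
So 1 of 7 rows is dropped.

SQL:
SELECT a.name, b.name AS project
FROM tasks a
INNER JOIN projects b ON a.project_id = b.id

Result:
name      | project
----------+--------
Design    | Atlas  
Audit     | Atlas  
Optimize  | Atlas  
Train     | Beta   
Research  | Nova   
Implement | Nova   


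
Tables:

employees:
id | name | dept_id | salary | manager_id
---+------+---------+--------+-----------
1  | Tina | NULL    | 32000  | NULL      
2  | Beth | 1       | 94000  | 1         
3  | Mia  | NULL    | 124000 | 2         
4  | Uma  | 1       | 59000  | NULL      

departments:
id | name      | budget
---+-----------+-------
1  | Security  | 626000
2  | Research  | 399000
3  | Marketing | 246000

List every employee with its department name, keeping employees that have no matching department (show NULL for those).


LEFT JOIN keeps every row from employees (the left table); where dept_id has no match in departments, the department columns become NULL. Walk through each employee:
  - employee 1 (Tina): dept_id=NULL, no match -> kept with NULL
  - employee 2 (Beth): dept_id=1 -> matches Security
  - employee 3 (Mia): dept_id=NULL, no match -> kept with NULL
  - employee 4 (Uma): dept_id=1 -> matches Security
All 4 rows appear; 2 have NULL department.

SQL:
SELECT a.name, b.name AS department
FROM employees a
LEFT JOIN departments b ON a.dept_id = b.id

Result:
name | department
-----+-----------
Tina | NULL      
Beth | Security  
Mia  | NULL      
Uma  | Security  


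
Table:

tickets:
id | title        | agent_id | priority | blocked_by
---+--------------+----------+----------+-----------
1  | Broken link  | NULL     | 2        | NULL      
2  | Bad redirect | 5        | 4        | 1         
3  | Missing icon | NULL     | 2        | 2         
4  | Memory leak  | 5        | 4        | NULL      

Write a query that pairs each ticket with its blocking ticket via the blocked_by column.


This is a self-join: tickets is joined to a second copy of itself, matching each row's blocked_by to another row's id. Use LEFT JOIN so rows with blocked_by=NULL are kept.
  - ticket 1 (Broken link): blocked_by=NULL -> NULL
  - ticket 2 (Bad redirect): blocked_by=1 -> Broken link
  - ticket 3 (Missing icon): blocked_by=2 -> Bad redirect
  - ticket 4 (Memory leak): blocked_by=NULL -> NULL

SQL:
SELECT a.title AS item, b.title AS blocked_by
FROM tickets a
LEFT JOIN tickets b ON a.blocked_by = b.id

Result:
item         | blocked_by  
-------------+-------------
Broken link  | NULL        
Bad redirect | Broken link 
Missing icon | Bad redirect
Memory leak  | NULL        


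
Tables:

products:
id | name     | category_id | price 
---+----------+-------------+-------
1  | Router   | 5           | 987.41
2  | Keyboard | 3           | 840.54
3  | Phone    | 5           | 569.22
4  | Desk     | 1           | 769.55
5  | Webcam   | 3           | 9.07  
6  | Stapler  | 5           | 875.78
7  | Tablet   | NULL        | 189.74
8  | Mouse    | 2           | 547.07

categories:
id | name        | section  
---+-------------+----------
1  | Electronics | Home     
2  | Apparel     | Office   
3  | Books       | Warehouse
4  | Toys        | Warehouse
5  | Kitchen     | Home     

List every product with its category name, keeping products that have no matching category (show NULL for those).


LEFT JOIN keeps every row from products (the left table); where category_id has no match in categories, the category columns become NULL. Walk through each product:
  - product 1 (Router): category_id=5 -> matches Kitchen
  - product 2 (Keyboard): category_id=3 -> matches Books
  - product 3 (Phone): category_id=5 -> matches Kitchen
  - product 4 (Desk): category_id=1 -> matches Electronics
  - product 5 (Webcam): category_id=3 -> matches Books
  - product 6 (Stapler): category_id=5 -> matches Kitchen
  - product 7 (Tablet): category_id=NULL, no match -> kept with NULL
  - product 8 (Mouse): category_id=2 -> matches Apparel
All 8 rows appear; 1 has NULL category.

SQL:
SELECT a.name, b.name AS category
FROM products a
LEFT JOIN categories b ON a.category_id = b.id

Result:
name     | category   
---------+------------
Router   | Kitchen    
Keyboard | Books      
Phone    | Kitchen    
Desk     | Electronics
Webcam   | Books      
Stapler  | Kitchen    
Tablet   | NULL       
Mouse    | Apparel    


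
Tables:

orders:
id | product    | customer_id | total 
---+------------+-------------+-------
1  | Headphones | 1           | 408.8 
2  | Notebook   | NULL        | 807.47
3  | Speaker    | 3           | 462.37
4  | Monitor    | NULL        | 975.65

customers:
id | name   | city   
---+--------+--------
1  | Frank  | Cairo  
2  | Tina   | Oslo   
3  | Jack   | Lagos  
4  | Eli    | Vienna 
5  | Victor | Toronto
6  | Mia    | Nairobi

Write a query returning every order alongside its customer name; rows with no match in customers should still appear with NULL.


LEFT JOIN keeps every row from orders (the left table); where customer_id has no match in customers, the customer columns become NULL. Walk through each order:
  - order 1 (Headphones): customer_id=1 -> matches Frank
  - order 2 (Notebook): customer_id=NULL, no match -> kept with NULL
  - order 3 (Speaker): customer_id=3 -> matches Jack
  - order 4 (Monitor): customer_id=NULL, no match -> kept with NULL
All 4 rows appear; 2 have NULL customer.

SQL:
SELECT a.product, b.name AS customer
FROM orders a
LEFT JOIN customers b ON a.customer_id = b.id

Result:
product    | customer
-----------+---------
Headphones | Frank   
Notebook   | NULL    
Speaker    | Jack    
Monitor    | NULL    


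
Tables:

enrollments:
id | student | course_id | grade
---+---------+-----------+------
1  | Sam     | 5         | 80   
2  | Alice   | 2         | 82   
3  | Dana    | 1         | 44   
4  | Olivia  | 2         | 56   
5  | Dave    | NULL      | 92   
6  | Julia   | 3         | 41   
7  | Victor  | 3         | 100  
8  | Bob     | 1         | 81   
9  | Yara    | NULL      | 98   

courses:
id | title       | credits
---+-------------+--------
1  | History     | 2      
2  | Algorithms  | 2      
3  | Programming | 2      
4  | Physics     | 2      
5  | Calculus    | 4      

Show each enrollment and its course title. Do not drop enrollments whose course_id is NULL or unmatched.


LEFT JOIN keeps every row from enrollments (the left table); where course_id has no match in courses, the course columns become NULL. Walk through each enrollment:
  - enrollment 1 (Sam): course_id=5 -> matches Calculus
  - enrollment 2 (Alice): course_id=2 -> matches Algorithms
  - enrollment 3 (Dana): course_id=1 -> matches History
  - enrollment 4 (Olivia): course_id=2 -> matches Algorithms
  - enrollment 5 (Dave): course_id=NULL, no match -> kept with NULL
  - enrollment 6 (Julia): course_id=3 -> matches Programming
  - enrollment 7 (Victor): course_id=3 -> matches Programming
  - enrollment 8 (Bob): course_id=1 -> matches History
  - enrollment 9 (Yara): course_id=NULL, no match -> kept with NULL
All 9 rows appear; 2 have NULL course.

SQL:
SELECT a.student, b.title AS course
FROM enrollments a
LEFT JOIN courses b ON a.course_id = b.id

Result:
student | course     
--------+------------
Sam     | Calculus   
Alice   | Algorithms 
Dana    | History    
Olivia  | Algorithms 
Dave    | NULL       
Julia   | Programming
Victor  | Programming
Bob     | History    
Yara    | NULL       


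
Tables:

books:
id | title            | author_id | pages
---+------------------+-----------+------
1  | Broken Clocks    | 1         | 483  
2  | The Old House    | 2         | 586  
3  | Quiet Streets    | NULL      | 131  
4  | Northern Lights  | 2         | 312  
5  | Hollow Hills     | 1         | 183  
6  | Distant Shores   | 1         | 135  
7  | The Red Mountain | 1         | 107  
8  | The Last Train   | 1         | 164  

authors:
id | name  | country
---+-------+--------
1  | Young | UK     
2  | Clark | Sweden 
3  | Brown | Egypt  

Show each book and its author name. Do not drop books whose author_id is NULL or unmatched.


LEFT JOIN keeps every row from books (the left table); where author_id has no match in authors, the author columns become NULL. Walk through each book:
  - book 1 (Broken Clocks): author_id=1 -> matches Young
  - book 2 (The Old House): author_id=2 -> matches Clark
  - book 3 (Quiet Streets): author_id=NULL, no match -> kept with NULL
  - book 4 (Northern Lights): author_id=2 -> matches Clark
  - book 5 (Hollow Hills): author_id=1 -> matches Young
  - book 6 (Distant Shores): author_id=1 -> matches Young
  - book 7 (The Red Mountain): author_id=1 -> matches Young
  - book 8 (The Last Train): author_id=1 -> matches Young
All 8 rows appear; 1 has NULL author.

SQL:
SELECT a.title, b.name AS author
FROM books a
LEFT JOIN authors b ON a.author_id = b.id

Result:
title            | author
-----------------+-------
Broken Clocks    | Young 
The Old House    | Clark 
Quiet Streets    | NULL  
Northern Lights  | Clark 
Hollow Hills     | Young 
Distant Shores   | Young 
The Red Mountain | Young 
The Last Train   | Young 


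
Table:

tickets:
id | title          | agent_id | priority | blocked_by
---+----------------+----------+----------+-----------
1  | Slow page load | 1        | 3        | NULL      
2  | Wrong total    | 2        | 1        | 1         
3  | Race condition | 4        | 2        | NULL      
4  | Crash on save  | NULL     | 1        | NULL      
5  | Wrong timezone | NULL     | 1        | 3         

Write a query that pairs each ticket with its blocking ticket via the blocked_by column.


This is a self-join: tickets is joined to a second copy of itself, matching each row's blocked_by to another row's id. Use LEFT JOIN so rows with blocked_by=NULL are kept.
  - ticket 1 (Slow page load): blocked_by=NULL -> NULL
  - ticket 2 (Wrong total): blocked_by=1 -> Slow page load
  - ticket 3 (Race condition): blocked_by=NULL -> NULL
  - ticket 4 (Crash on save): blocked_by=NULL -> NULL
  - ticket 5 (Wrong timezone): blocked_by=3 -> Race condition

SQL:
SELECT a.title AS item, b.title AS blocked_by
FROM tickets a
LEFT JOIN tickets b ON a.blocked_by = b.id

Result:
item           | blocked_by    
---------------+---------------
Slow page load | NULL          
Wrong total    | Slow page load
Race condition | NULL          
Crash on save  | NULL          
Wrong timezone | Race condition


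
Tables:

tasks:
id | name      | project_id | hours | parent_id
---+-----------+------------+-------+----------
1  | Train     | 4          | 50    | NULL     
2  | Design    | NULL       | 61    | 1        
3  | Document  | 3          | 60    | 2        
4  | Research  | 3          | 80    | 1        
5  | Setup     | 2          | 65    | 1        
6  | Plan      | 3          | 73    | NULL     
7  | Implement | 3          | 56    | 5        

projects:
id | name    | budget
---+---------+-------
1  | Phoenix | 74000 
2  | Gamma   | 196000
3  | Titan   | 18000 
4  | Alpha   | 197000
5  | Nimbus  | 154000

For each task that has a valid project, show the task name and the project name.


INNER JOIN keeps only tasks rows whose project_id matches an id in projects. Walk through each task:
  - task 1 (Train): project_id=4 -> matches Alpha
  - task 2 (Design): project_id=NULL, no match -> dropped
  - task 3 (Document): project_id=3 -> matches Titan
  - task 4 (Research): project_id=3 -> matches Titan
  - task 5 (Setup): project_id=2 -> matches Gamma
  - task 6 (Plan): project_id=3 -> matches Titan
  - task 7 (Implement): project_id=3 -> matches Titan
So 1 of 7 rows is dropped.

SQL:
SELECT a.name, b.name AS project
FROM tasks a
INNER JOIN projects b ON a.project_id = b.id

Result:
name      | project
----------+--------
Train     | Alpha  
Document  | Titan  
Research  | Titan  
Setup     | Gamma  
Plan      | Titan  
Implement | Titan  


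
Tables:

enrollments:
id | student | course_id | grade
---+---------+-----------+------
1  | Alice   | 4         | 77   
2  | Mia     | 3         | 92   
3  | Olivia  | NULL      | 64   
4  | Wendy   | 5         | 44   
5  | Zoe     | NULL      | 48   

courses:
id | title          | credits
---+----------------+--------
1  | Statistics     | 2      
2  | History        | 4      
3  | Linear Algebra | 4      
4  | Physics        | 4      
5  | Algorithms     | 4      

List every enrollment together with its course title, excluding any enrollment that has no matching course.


INNER JOIN keeps only enrollments rows whose course_id matches an id in courses. Walk through each enrollment:
  - enrollment 1 (Alice): course_id=4 -> matches Physics
  - enrollment 2 (Mia): course_id=3 -> matches Linear Algebra
  - enrollment 3 (Olivia): course_id=NULL, no match -> dropped
  - enrollment 4 (Wendy): course_id=5 -> matches Algorithms
  - enrollment 5 (Zoe): course_id=NULL, no match -> dropped
So 2 of 5 rows are dropped.

SQL:
SELECT a.student, b.title AS course
FROM enrollments a
INNER JOIN courses b ON a.course_id = b.id

Result:
student | course        
--------+---------------
Alice   | Physics       
Mia     | Linear Algebra
Wendy   | Algorithms    


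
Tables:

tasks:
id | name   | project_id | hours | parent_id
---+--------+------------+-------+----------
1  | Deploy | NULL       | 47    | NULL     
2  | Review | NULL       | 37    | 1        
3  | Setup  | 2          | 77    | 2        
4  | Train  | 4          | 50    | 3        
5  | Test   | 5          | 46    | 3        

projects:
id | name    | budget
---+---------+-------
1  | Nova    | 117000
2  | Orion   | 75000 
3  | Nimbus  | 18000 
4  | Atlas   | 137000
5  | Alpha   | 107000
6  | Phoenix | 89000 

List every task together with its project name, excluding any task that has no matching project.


INNER JOIN keeps only tasks rows whose project_id matches an id in projects. Walk through each task:
  - task 1 (Deploy): project_id=NULL, no match -> dropped
  - task 2 (Review): project_id=NULL, no match -> dropped
  - task 3 (Setup): project_id=2 -> matches Orion
  - task 4 (Train): project_id=4 -> matches Atlas
  - task 5 (Test): project_id=5 -> matches Alpha
So 2 of 5 rows are dropped.

SQL:
SELECT a.name, b.name AS project
FROM tasks a
INNER JOIN projects b ON a.project_id = b.id

Result:
name  | project
------+--------
Setup | Orion  
Train | Atlas  
Test  | Alpha  


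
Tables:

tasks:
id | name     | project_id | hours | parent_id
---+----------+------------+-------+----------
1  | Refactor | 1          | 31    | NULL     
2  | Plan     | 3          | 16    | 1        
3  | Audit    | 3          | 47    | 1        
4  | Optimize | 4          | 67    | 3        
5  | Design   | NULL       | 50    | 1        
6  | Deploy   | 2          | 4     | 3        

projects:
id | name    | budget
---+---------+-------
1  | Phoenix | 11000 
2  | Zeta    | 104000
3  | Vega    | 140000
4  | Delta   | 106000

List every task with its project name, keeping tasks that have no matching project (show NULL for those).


LEFT JOIN keeps every row from tasks (the left table); where project_id has no match in projects, the project columns become NULL. Walk through each task:
  - task 1 (Refactor): project_id=1 -> matches Phoenix
  - task 2 (Plan): project_id=3 -> matches Vega
  - task 3 (Audit): project_id=3 -> matches Vega
  - task 4 (Optimize): project_id=4 -> matches Delta
  - task 5 (Design): project_id=NULL, no match -> kept with NULL
  - task 6 (Deploy): project_id=2 -> matches Zeta
All 6 rows appear; 1 has NULL project.

SQL:
SELECT a.name, b.name AS project
FROM tasks a
LEFT JOIN projects b ON a.project_id = b.id

Result:
name     | project
---------+--------
Refactor | Phoenix
Plan     | Vega   
Audit    | Vega   
Optimize | Delta  
Design   | NULL   
Deploy   | Zeta   


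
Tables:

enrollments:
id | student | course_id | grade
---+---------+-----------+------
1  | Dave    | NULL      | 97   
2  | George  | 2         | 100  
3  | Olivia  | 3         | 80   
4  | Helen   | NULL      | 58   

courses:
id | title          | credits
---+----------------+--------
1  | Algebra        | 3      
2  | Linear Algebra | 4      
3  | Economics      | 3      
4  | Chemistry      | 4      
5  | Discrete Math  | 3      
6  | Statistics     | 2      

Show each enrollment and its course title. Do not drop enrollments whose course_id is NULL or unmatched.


LEFT JOIN keeps every row from enrollments (the left table); where course_id has no match in courses, the course columns become NULL. Walk through each enrollment:
  - enrollment 1 (Dave): course_id=NULL, no match -> kept with NULL
  - enrollment 2 (George): course_id=2 -> matches Linear Algebra
  - enrollment 3 (Olivia): course_id=3 -> matches Economics
  - enrollment 4 (Helen): course_id=NULL, no match -> kept with NULL
All 4 rows appear; 2 have NULL course.

SQL:
SELECT a.student, b.title AS course
FROM enrollments a
LEFT JOIN courses b ON a.course_id = b.id

Result:
student | course        
--------+---------------
Dave    | NULL          
George  | Linear Algebra
Olivia  | Economics     
Helen   | NULL          


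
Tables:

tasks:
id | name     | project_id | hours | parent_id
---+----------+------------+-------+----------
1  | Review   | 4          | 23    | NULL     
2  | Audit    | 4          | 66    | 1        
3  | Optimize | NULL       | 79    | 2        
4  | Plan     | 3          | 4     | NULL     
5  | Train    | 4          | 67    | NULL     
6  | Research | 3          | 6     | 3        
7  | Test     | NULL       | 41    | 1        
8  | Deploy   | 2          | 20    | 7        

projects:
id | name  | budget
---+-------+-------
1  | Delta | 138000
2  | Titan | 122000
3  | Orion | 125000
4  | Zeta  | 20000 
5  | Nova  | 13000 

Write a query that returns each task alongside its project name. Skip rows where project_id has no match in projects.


INNER JOIN keeps only tasks rows whose project_id matches an id in projects. Walk through each task:
  - task 1 (Review): project_id=4 -> matches Zeta
  - task 2 (Audit): project_id=4 -> matches Zeta
  - task 3 (Optimize): project_id=NULL, no match -> dropped
  - task 4 (Plan): project_id=3 -> matches Orion
  - task 5 (Train): project_id=4 -> matches Zeta
  - task 6 (Research): project_id=3 -> matches Orion
  - task 7 (Test): project_id=NULL, no match -> dropped
  - task 8 (Deploy): project_id=2 -> matches Titan
So 2 of 8 rows are dropped.

SQL:
SELECT a.name, b.name AS project
FROM tasks a
INNER JOIN projects b ON a.project_id = b.id

Result:
name     | project
---------+--------
Review   | Zeta   
Audit    | Zeta   
Plan     | Orion  
Train    | Zeta   
Research | Orion  
Deploy   | Titan  


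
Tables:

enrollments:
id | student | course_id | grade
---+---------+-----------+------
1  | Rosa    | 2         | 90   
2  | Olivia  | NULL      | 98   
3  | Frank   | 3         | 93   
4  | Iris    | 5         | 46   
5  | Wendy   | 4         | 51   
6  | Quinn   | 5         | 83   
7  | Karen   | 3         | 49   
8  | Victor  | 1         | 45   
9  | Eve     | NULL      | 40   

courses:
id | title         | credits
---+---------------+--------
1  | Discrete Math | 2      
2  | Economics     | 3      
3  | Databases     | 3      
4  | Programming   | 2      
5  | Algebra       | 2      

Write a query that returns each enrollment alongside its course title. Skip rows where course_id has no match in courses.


INNER JOIN keeps only enrollments rows whose course_id matches an id in courses. Walk through each enrollment:
  - enrollment 1 (Rosa): course_id=2 -> matches Economics
  - enrollment 2 (Olivia): course_id=NULL, no match -> dropped
  - enrollment 3 (Frank): course_id=3 -> matches Databases
  - enrollment 4 (Iris): course_id=5 -> matches Algebra
  - enrollment 5 (Wendy): course_id=4 -> matches Programming
  - enrollment 6 (Quinn): course_id=5 -> matches Algebra
  - enrollment 7 (Karen): course_id=3 -> matches Databases
  - enrollment 8 (Victor): course_id=1 -> matches Discrete Math
  - enrollment 9 (Eve): course_id=NULL, no match -> dropped
So 2 of 9 rows are dropped.

SQL:
SELECT a.student, b.title AS course
FROM enrollments a
INNER JOIN courses b ON a.course_id = b.id

Result:
student | course       
--------+--------------
Rosa    | Economics    
Frank   | Databases    
Iris    | Algebra      
Wendy   | Programming  
Quinn   | Algebra      
Karen   | Databases    
Victor  | Discrete Math


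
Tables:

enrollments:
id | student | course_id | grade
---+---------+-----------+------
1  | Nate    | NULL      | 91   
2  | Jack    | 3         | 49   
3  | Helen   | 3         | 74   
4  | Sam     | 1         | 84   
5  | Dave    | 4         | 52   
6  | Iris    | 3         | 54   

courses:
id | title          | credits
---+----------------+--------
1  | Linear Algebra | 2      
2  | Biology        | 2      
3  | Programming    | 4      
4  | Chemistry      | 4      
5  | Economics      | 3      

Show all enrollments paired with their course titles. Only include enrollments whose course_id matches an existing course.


INNER JOIN keeps only enrollments rows whose course_id matches an id in courses. Walk through each enrollment:
  - enrollment 1 (Nate): course_id=NULL, no match -> dropped
  - enrollment 2 (Jack): course_id=3 -> matches Programming
  - enrollment 3 (Helen): course_id=3 -> matches Programming
  - enrollment 4 (Sam): course_id=1 -> matches Linear Algebra
  - enrollment 5 (Dave): course_id=4 -> matches Chemistry
  - enrollment 6 (Iris): course_id=3 -> matches Programming
So 1 of 6 rows is dropped.

SQL:
SELECT a.student, b.title AS course
FROM enrollments a
INNER JOIN courses b ON a.course_id = b.id

Result:
student | course        
--------+---------------
Jack    | Programming   
Helen   | Programming   
Sam     | Linear Algebra
Dave    | Chemistry     
Iris    | Programming   


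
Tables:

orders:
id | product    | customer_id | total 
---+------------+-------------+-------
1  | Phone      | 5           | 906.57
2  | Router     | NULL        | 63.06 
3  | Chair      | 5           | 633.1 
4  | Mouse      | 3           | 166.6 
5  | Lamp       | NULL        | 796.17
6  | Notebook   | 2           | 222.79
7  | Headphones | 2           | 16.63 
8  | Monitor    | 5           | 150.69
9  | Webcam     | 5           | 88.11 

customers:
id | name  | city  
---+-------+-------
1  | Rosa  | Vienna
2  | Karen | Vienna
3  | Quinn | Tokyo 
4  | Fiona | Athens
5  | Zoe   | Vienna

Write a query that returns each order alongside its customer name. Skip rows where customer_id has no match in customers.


INNER JOIN keeps only orders rows whose customer_id matches an id in customers. Walk through each order:
  - order 1 (Phone): customer_id=5 -> matches Zoe
  - order 2 (Router): customer_id=NULL, no match -> dropped
  - order 3 (Chair): customer_id=5 -> matches Zoe
  - order 4 (Mouse): customer_id=3 -> matches Quinn
  - order 5 (Lamp): customer_id=NULL, no match -> dropped
  - order 6 (Notebook): customer_id=2 -> matches Karen
  - order 7 (Headphones): customer_id=2 -> matches Karen
  - order 8 (Monitor): customer_id=5 -> matches Zoe
  - order 9 (Webcam): customer_id=5 -> matches Zoe
So 2 of 9 rows are dropped.

SQL:
SELECT a.product, b.name AS customer
FROM orders a
INNER JOIN customers b ON a.customer_id = b.id

Result:
product    | customer
-----------+---------
Phone      | Zoe     
Chair      | Zoe     
Mouse      | Quinn   
Notebook   | Karen   
Headphones | Karen   
Monitor    | Zoe     
Webcam     | Zoe     


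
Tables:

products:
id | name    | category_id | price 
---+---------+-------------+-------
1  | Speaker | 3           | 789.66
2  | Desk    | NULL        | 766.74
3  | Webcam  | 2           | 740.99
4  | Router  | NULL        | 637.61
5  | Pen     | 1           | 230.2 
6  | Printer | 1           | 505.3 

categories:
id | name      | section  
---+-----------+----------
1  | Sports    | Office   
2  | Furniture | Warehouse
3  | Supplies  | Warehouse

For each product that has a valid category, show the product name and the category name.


INNER JOIN keeps only products rows whose category_id matches an id in categories. Walk through each product:
  - product 1 (Speaker): category_id=3 -> matches Supplies
  - product 2 (Desk): category_id=NULL, no match -> dropped
  - product 3 (Webcam): category_id=2 -> matches Furniture
  - product 4 (Router): category_id=NULL, no match -> dropped
  - product 5 (Pen): category_id=1 -> matches Sports
  - product 6 (Printer): category_id=1 -> matches Sports
So 2 of 6 rows are dropped.

SQL:
SELECT a.name, b.name AS category
FROM products a
INNER JOIN categories b ON a.category_id = b.id

Result:
name    | category 
--------+----------
Speaker | Supplies 
Webcam  | Furniture
Pen     | Sports   
Printer | Sports   


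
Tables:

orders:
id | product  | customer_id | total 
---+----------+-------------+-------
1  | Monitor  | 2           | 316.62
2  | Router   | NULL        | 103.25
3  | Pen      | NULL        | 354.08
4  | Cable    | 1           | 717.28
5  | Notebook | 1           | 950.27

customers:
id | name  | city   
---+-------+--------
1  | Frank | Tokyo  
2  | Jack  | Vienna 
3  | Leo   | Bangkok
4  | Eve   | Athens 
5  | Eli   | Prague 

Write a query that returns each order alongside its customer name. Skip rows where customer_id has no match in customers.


INNER JOIN keeps only orders rows whose customer_id matches an id in customers. Walk through each order:
  - order 1 (Monitor): customer_id=2 -> matches Jack
  - order 2 (Router): customer_id=NULL, no match -> dropped
  - order 3 (Pen): customer_id=NULL, no match -> dropped
  - order 4 (Cable): customer_id=1 -> matches Frank
  - order 5 (Notebook): customer_id=1 -> matches Frank
So 2 of 5 rows are dropped.

SQL:
SELECT a.product, b.name AS customer
FROM orders a
INNER JOIN customers b ON a.customer_id = b.id

Result:
product  | customer
---------+---------
Monitor  | Jack    
Cable    | Frank   
Notebook | Frank   


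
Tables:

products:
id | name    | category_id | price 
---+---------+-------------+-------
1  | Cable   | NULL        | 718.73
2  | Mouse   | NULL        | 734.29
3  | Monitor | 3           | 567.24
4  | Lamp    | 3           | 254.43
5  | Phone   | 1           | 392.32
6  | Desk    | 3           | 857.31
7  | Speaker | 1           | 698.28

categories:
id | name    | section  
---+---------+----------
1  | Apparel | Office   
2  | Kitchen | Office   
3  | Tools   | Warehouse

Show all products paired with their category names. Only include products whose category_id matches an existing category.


INNER JOIN keeps only products rows whose category_id matches an id in categories. Walk through each product:
  - product 1 (Cable): category_id=NULL, no match -> dropped
  - product 2 (Mouse): category_id=NULL, no match -> dropped
  - product 3 (Monitor): category_id=3 -> matches Tools
  - product 4 (Lamp): category_id=3 -> matches Tools
  - product 5 (Phone): category_id=1 -> matches Apparel
  - product 6 (Desk): category_id=3 -> matches Tools
  - product 7 (Speaker): category_id=1 -> matches Apparel
So 2 of 7 rows are dropped.

SQL:
SELECT a.name, b.name AS category
FROM products a
INNER JOIN categories b ON a.category_id = b.id

Result:
name    | category
--------+---------
Monitor | Tools   
Lamp    | Tools   
Phone   | Apparel 
Desk    | Tools   
Speaker | Apparel 


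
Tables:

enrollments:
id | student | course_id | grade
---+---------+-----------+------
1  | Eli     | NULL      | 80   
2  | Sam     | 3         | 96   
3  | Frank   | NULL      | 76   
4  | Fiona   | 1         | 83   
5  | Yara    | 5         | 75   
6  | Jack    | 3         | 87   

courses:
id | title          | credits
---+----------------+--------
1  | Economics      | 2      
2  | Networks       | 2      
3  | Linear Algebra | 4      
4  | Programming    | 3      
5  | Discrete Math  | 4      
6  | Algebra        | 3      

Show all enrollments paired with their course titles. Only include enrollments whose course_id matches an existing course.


INNER JOIN keeps only enrollments rows whose course_id matches an id in courses. Walk through each enrollment:
  - enrollment 1 (Eli): course_id=NULL, no match -> dropped
  - enrollment 2 (Sam): course_id=3 -> matches Linear Algebra
  - enrollment 3 (Frank): course_id=NULL, no match -> dropped
  - enrollment 4 (Fiona): course_id=1 -> matches Economics
  - enrollment 5 (Yara): course_id=5 -> matches Discrete Math
  - enrollment 6 (Jack): course_id=3 -> matches Linear Algebra
So 2 of 6 rows are dropped.

SQL:
SELECT a.student, b.title AS course
FROM enrollments a
INNER JOIN courses b ON a.course_id = b.id

Result:
student | course        
--------+---------------
Sam     | Linear Algebra
Fiona   | Economics     
Yara    | Discrete Math 
Jack    | Linear Algebra


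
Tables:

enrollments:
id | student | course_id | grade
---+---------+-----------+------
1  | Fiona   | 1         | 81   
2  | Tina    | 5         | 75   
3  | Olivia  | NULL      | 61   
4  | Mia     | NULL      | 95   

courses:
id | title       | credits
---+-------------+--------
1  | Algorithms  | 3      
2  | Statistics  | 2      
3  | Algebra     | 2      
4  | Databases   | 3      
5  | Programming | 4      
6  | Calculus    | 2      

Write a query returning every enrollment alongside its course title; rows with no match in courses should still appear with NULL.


LEFT JOIN keeps every row from enrollments (the left table); where course_id has no match in courses, the course columns become NULL. Walk through each enrollment:
  - enrollment 1 (Fiona): course_id=1 -> matches Algorithms
  - enrollment 2 (Tina): course_id=5 -> matches Programming
  - enrollment 3 (Olivia): course_id=NULL, no match -> kept with NULL
  - enrollment 4 (Mia): course_id=NULL, no match -> kept with NULL
All 4 rows appear; 2 have NULL course.

SQL:
SELECT a.student, b.title AS course
FROM enrollments a
LEFT JOIN courses b ON a.course_id = b.id

Result:
student | course     
--------+------------
Fiona   | Algorithms 
Tina    | Programming
Olivia  | NULL       
Mia     | NULL       


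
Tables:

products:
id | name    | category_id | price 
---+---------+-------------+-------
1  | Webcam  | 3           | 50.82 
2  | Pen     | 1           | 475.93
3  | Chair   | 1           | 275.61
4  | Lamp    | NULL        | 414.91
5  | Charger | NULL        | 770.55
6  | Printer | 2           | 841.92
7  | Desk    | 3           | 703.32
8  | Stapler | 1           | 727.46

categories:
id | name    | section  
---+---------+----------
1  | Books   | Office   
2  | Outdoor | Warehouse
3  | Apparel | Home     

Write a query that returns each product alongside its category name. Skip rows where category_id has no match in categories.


INNER JOIN keeps only products rows whose category_id matches an id in categories. Walk through each product:
  - product 1 (Webcam): category_id=3 -> matches Apparel
  - product 2 (Pen): category_id=1 -> matches Books
  - product 3 (Chair): category_id=1 -> matches Books
  - product 4 (Lamp): category_id=NULL, no match -> dropped
  - product 5 (Charger): category_id=NULL, no match -> dropped
  - product 6 (Printer): category_id=2 -> matches Outdoor
  - product 7 (Desk): category_id=3 -> matches Apparel
  - product 8 (Stapler): category_id=1 -> matches Books
So 2 of 8 rows are dropped.

SQL:
SELECT a.name, b.name AS category
FROM products a
INNER JOIN categories b ON a.category_id = b.id

Result:
name    | category
--------+---------
Webcam  | Apparel 
Pen     | Books   
Chair   | Books   
Printer | Outdoor 
Desk    | Apparel 
Stapler | Books   


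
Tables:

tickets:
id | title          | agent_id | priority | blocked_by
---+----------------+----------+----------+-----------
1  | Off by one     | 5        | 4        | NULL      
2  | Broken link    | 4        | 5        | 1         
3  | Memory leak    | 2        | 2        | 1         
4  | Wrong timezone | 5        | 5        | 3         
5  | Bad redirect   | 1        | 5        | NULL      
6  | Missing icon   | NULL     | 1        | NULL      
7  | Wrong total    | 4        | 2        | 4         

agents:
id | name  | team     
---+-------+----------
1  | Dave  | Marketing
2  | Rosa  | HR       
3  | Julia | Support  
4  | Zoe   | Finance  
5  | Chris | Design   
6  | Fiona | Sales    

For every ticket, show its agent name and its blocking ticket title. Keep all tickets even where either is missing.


Two LEFT JOINs from the same base table tickets: one to agents via agent_id, one to tickets itself via blocked_by. Both are LEFT so every ticket is preserved.
Match against agents:
  - ticket 1 (Off by one): agent_id=5 -> matches Chris
  - ticket 2 (Broken link): agent_id=4 -> matches Zoe
  - ticket 3 (Memory leak): agent_id=2 -> matches Rosa
  - ticket 4 (Wrong timezone): agent_id=5 -> matches Chris
  - ticket 5 (Bad redirect): agent_id=1 -> matches Dave
  - ticket 6 (Missing icon): agent_id=NULL, no match -> kept with NULL
  - ticket 7 (Wrong total): agent_id=4 -> matches Zoe
Match against tickets (self):
  - ticket 1 (Off by one): blocked_by=NULL -> NULL
  - ticket 2 (Broken link): blocked_by=1 -> Off by one
  - ticket 3 (Memory leak): blocked_by=1 -> Off by one
  - ticket 4 (Wrong timezone): blocked_by=3 -> Memory leak
  - ticket 5 (Bad redirect): blocked_by=NULL -> NULL
  - ticket 6 (Missing icon): blocked_by=NULL -> NULL
  - ticket 7 (Wrong total): blocked_by=4 -> Wrong timezone

SQL:
SELECT a.title, b.name AS agent, c.title AS blocked_by
FROM tickets a
LEFT JOIN agents b ON a.agent_id = b.id
LEFT JOIN tickets c ON a.blocked_by = c.id

Result:
title          | agent | blocked_by    
---------------+-------+---------------
Off by one     | Chris | NULL          
Broken link    | Zoe   | Off by one    
Memory leak    | Rosa  | Off by one    
Wrong timezone | Chris | Memory leak   
Bad redirect   | Dave  | NULL          
Missing icon   | NULL  | NULL          
Wrong total    | Zoe   | Wrong timezone


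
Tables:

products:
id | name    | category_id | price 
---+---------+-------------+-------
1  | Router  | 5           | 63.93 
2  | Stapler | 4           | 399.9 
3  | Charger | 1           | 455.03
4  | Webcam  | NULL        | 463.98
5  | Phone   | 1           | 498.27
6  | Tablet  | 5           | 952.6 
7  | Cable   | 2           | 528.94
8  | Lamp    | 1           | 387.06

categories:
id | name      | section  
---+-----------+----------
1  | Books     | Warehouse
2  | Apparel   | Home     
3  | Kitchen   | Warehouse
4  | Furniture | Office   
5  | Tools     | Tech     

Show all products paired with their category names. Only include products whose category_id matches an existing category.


INNER JOIN keeps only products rows whose category_id matches an id in categories. Walk through each product:
  - product 1 (Router): category_id=5 -> matches Tools
  - product 2 (Stapler): category_id=4 -> matches Furniture
  - product 3 (Charger): category_id=1 -> matches Books
  - product 4 (Webcam): category_id=NULL, no match -> dropped
  - product 5 (Phone): category_id=1 -> matches Books
  - product 6 (Tablet): category_id=5 -> matches Tools
  - product 7 (Cable): category_id=2 -> matches Apparel
  - product 8 (Lamp): category_id=1 -> matches Books
So 1 of 8 rows is dropped.

SQL:
SELECT a.name, b.name AS category
FROM products a
INNER JOIN categories b ON a.category_id = b.id

Result:
name    | category 
--------+----------
Router  | Tools    
Stapler | Furniture
Charger | Books    
Phone   | Books    
Tablet  | Tools    
Cable   | Apparel  
Lamp    | Books    
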